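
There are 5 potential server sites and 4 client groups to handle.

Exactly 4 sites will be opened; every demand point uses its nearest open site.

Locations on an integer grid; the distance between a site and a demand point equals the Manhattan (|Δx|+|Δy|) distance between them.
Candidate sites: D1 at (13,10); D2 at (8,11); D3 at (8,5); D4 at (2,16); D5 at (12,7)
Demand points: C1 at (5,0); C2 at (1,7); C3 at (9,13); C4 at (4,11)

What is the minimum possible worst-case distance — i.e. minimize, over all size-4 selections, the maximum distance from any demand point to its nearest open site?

9

Open {D1, D2, D3, D4}.
  Farthest demand point is C2 at distance 9 (to D3); all others are ≤ 9.
With {D1, D2, D3, D5} the worst case is 9.
With {D1, D3, D4, D5} the worst case is 9.
No size-4 selection achieves below 9.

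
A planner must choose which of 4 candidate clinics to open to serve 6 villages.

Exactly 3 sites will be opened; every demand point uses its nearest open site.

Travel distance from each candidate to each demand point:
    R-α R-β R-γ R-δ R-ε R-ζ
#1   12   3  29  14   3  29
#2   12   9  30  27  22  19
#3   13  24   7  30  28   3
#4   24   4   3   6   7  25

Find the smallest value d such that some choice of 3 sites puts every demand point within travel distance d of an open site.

Open {#1, #3, #4}.
  Farthest demand point is R-α at travel distance 12 (to #1); all others are ≤ 12.
With {#2, #3, #4} the worst case is 12.
With {#1, #2, #3} the worst case is 14.
No size-3 selection achieves below 12.

12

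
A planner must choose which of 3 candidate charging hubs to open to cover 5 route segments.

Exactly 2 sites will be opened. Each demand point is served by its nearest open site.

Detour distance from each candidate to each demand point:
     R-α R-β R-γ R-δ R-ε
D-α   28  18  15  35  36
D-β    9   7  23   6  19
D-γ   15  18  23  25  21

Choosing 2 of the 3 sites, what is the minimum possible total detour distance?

Open {D-α, D-β}.
  R-α→D-β 9, R-β→D-β 7, R-γ→D-α 15, R-δ→D-β 6, R-ε→D-β 19  ⇒ total 56.
Compare {D-β, D-γ}: total 64.
Compare {D-α, D-γ}: total 94.

56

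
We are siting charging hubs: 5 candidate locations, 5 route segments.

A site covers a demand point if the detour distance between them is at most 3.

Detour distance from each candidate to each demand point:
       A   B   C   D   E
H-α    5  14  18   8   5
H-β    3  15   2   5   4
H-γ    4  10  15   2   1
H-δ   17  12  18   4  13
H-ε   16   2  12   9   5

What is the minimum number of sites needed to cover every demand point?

Coverage sets (demand points within 3 of each site):
  H-α: {}
  H-β: {A, C}
  H-γ: {D, E}
  H-δ: {}
  H-ε: {B}
No 2 sites suffice: every size-2 union leaves at least one demand point uncovered.
But {H-β, H-γ, H-ε} covers everything, so the minimum is 3.

3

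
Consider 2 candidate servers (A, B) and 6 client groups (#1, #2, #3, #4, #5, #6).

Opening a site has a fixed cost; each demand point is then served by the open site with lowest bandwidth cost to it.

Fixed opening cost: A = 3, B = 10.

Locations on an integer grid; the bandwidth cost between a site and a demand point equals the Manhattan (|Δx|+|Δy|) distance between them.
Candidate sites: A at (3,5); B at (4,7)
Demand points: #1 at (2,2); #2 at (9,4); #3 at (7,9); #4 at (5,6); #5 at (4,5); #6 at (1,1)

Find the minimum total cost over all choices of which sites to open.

32

Open {A}: assign each demand point to its cheapest open site.
  #1→A 4, #2→A 7, #3→A 8, #4→A 3, #5→A 1, #6→A 6
  bandwidth cost 29, fixed 3 → total 32.
Compare {A, B}: bandwidth cost 25 + fixed 13 = 38.
Compare {B}: bandwidth cost 33 + fixed 10 = 43.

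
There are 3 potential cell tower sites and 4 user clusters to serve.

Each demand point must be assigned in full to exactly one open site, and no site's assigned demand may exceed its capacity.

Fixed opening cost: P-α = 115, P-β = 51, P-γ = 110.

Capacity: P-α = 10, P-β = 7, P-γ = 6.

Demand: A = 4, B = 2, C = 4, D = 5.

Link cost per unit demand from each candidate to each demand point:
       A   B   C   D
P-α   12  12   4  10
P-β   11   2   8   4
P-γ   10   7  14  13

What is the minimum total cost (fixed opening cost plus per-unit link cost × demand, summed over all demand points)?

254

Open {P-α, P-β}; cheapest assignment that respects the capacities:
  P-α (cap 10, load 8): A, C — cost 4×12 + 4×4 = 64
  P-β (cap 7, load 7): B, D — cost 2×2 + 5×4 = 24
  Shipping 88, fixed 166 → total 254.
  Any other capacity-feasible assignment to {P-α, P-β} ships for at least 88.
Compare {P-α, P-γ}: its best feasible assignment gives total 345.
Compare {P-α, P-β, P-γ}: its best feasible assignment gives total 356.
Every other set of open sites that can feasibly serve all demand totals ≥ 345 even under its best assignment. Minimum: 254.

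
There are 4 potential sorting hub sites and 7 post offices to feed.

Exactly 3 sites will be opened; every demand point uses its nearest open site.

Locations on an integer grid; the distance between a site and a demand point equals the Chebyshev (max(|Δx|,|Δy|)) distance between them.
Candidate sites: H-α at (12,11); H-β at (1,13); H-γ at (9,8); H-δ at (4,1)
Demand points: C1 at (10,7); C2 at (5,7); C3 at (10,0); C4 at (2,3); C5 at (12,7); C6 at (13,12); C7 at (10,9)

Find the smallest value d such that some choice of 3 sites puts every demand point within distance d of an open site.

Open {H-α, H-β, H-δ}.
  Farthest demand point is C2 at distance 6 (to H-β); all others are ≤ 6.
With {H-α, H-γ, H-δ} the worst case is 6.
With {H-β, H-γ, H-δ} the worst case is 6.
No size-3 selection achieves below 6.

6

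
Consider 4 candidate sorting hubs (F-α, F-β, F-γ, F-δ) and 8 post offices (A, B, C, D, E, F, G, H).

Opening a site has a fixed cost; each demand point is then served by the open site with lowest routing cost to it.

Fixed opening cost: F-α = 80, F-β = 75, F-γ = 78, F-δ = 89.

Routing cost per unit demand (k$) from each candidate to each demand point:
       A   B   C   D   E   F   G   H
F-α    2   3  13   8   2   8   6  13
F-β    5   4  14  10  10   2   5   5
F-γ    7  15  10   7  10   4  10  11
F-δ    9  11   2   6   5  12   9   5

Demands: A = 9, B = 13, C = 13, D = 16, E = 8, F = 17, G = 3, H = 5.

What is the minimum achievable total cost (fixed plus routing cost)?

Open {F-β, F-δ}: assign each demand point to its cheapest open site.
  A→F-β 9×5=45, B→F-β 13×4=52, C→F-δ 13×2=26, D→F-δ 16×6=96, E→F-δ 8×5=40, F→F-β 17×2=34, G→F-β 3×5=15, H→F-β 5×5=25
  routing cost 333, fixed 164 → total 497.
Compare {F-α, F-β, F-δ}: routing cost 269 + fixed 244 = 513.
Compare {F-α, F-δ}: routing cost 374 + fixed 169 = 543.
Compare {F-α, F-γ, F-δ}: routing cost 306 + fixed 247 = 553.
All other subsets cost ≥ 513. Minimum total cost: 497.

497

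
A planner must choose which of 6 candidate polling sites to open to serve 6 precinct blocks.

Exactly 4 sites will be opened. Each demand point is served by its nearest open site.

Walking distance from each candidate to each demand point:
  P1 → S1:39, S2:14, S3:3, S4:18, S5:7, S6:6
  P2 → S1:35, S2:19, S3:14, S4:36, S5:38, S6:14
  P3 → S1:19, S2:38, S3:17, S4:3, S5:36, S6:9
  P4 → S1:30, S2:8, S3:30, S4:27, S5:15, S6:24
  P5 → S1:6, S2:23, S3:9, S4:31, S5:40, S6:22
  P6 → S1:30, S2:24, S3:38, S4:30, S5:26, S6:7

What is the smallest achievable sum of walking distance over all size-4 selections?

33

Open {P1, P3, P4, P5}.
  S1→P5 6, S2→P4 8, S3→P1 3, S4→P3 3, S5→P1 7, S6→P1 6  ⇒ total 33.
Compare {P1, P2, P3, P5}: total 39.
Compare {P1, P3, P5, P6}: total 39.
No size-4 selection does better; minimum is 33.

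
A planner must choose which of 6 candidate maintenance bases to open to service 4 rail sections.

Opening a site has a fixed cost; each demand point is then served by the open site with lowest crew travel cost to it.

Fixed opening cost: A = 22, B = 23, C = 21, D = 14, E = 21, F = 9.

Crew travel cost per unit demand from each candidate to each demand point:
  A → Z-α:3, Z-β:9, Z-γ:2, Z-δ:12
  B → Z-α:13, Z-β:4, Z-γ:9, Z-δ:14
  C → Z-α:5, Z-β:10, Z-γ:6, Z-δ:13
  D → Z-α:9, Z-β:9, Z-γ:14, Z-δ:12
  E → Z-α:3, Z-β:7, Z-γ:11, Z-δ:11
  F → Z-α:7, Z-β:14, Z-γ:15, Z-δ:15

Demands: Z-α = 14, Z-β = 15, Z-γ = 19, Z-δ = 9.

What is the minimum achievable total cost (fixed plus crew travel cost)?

Open {A, B}: assign each demand point to its cheapest open site.
  Z-α→A 14×3=42, Z-β→B 15×4=60, Z-γ→A 19×2=38, Z-δ→A 9×12=108
  crew travel cost 248, fixed 45 → total 293.
Compare {A, B, F}: crew travel cost 248 + fixed 54 = 302.
Compare {A, B, E}: crew travel cost 239 + fixed 66 = 305.
Compare {A, B, D}: crew travel cost 248 + fixed 59 = 307.
All other subsets cost ≥ 302. Minimum total cost: 293.

293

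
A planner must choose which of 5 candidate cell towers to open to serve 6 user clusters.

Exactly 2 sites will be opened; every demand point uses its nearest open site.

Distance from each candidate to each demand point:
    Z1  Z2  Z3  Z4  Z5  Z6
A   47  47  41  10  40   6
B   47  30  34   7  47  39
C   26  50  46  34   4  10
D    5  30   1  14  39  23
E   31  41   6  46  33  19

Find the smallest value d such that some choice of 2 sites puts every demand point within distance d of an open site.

Open {C, D}.
  Farthest demand point is Z2 at distance 30 (to D); all others are ≤ 30.
With {B, E} the worst case is 33.
With {D, E} the worst case is 33.
No size-2 selection achieves below 30.

30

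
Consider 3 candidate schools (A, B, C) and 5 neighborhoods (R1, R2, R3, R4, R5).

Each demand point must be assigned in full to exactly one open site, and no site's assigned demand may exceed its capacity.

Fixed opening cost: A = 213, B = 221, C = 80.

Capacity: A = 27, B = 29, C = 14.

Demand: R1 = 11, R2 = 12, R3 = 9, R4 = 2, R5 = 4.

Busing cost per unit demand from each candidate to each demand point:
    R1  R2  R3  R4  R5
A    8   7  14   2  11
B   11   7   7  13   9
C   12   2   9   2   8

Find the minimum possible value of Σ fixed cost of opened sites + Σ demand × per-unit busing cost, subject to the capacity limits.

549

Open {B, C}; cheapest assignment that respects the capacities:
  B (cap 29, load 24): R1, R3, R5 — cost 11×11 + 9×7 + 4×9 = 220
  C (cap 14, load 14): R2, R4 — cost 12×2 + 2×2 = 28
  Shipping 248, fixed 301 → total 549.
  Any other capacity-feasible assignment to {B, C} ships for at least 248.
Compare {A, C}: its best feasible assignment gives total 579.
Compare {A, B}: its best feasible assignment gives total 709.
Every other set of open sites that can feasibly serve all demand totals ≥ 579 even under its best assignment. Minimum: 549.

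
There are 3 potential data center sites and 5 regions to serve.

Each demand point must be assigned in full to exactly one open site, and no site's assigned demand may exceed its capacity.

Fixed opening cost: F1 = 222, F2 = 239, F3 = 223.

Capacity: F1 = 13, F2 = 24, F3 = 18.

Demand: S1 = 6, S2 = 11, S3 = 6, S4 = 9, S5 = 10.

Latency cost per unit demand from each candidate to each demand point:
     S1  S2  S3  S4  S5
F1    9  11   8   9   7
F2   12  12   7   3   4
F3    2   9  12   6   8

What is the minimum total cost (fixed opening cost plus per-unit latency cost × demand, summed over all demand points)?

Open {F1, F2, F3}; cheapest assignment that respects the capacities:
  F1 (cap 13, load 6): S3 — cost 6×8 = 48
  F2 (cap 24, load 19): S4, S5 — cost 9×3 + 10×4 = 67
  F3 (cap 18, load 17): S1, S2 — cost 6×2 + 11×9 = 111
  Shipping 226, fixed 684 → total 910.
  Any other capacity-feasible assignment to {F1, F2, F3} ships for at least 226.
Total demand is 42; every other set of sites either has combined capacity below 42 or cannot fit the demands without splitting one across sites, so {F1, F2, F3} is the only feasible choice of open sites. Minimum: 910.

910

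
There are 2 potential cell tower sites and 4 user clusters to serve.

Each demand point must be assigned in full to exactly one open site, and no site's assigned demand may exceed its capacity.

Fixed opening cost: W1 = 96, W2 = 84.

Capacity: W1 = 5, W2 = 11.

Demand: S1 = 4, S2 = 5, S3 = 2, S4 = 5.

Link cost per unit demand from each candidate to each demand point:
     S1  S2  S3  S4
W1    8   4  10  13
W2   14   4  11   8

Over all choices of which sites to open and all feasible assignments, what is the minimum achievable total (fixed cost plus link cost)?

Open {W1, W2}; cheapest assignment that respects the capacities:
  W1 (cap 5, load 5): S2 — cost 5×4 = 20
  W2 (cap 11, load 11): S1, S3, S4 — cost 4×14 + 2×11 + 5×8 = 118
  Shipping 138, fixed 180 → total 318.
  Any other capacity-feasible assignment to {W1, W2} ships for at least 138.
Total demand is 16 and no other set of sites has combined capacity ≥ 16, so {W1, W2} is the only feasible choice of open sites. Minimum: 318.

318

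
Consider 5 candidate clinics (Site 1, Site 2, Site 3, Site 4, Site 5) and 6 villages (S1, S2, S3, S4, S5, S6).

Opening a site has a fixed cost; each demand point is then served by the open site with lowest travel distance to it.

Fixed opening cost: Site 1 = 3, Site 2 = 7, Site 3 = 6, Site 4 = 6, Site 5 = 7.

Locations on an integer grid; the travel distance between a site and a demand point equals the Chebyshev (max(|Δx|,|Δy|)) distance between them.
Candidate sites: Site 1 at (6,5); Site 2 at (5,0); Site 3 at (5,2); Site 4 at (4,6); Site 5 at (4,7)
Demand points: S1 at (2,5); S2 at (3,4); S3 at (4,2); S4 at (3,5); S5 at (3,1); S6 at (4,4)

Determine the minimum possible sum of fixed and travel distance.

19

Open {Site 3}: assign each demand point to its cheapest open site.
  S1→Site 3 3, S2→Site 3 2, S3→Site 3 1, S4→Site 3 3, S5→Site 3 2, S6→Site 3 2
  travel distance 13, fixed 6 → total 19.
Compare {Site 1}: travel distance 19 + fixed 3 = 22.
Compare {Site 4}: travel distance 16 + fixed 6 = 22.
Compare {Site 1, Site 3}: travel distance 13 + fixed 9 = 22.
All other subsets cost ≥ 22. Minimum total cost: 19.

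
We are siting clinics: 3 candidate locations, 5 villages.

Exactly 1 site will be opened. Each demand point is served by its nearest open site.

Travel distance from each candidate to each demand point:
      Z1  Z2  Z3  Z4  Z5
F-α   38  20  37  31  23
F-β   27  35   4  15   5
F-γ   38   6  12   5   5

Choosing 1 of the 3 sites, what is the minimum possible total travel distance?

Open {F-γ}.
  Z1→F-γ 38, Z2→F-γ 6, Z3→F-γ 12, Z4→F-γ 5, Z5→F-γ 5  ⇒ total 66.
Compare {F-β}: total 86.
Compare {F-α}: total 149.

66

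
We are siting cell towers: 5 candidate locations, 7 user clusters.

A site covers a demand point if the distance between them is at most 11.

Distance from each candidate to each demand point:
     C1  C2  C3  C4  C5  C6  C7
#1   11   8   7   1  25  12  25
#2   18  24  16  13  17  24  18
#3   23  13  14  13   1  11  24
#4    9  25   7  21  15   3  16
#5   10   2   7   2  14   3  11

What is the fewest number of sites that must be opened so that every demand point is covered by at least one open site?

2

Coverage sets (demand points within 11 of each site):
  #1: {C1, C2, C3, C4}
  #2: {}
  #3: {C5, C6}
  #4: {C1, C3, C6}
  #5: {C1, C2, C3, C4, C6, C7}
No single site covers all 7 demand points.
But {#3, #5} covers everything, so the minimum is 2.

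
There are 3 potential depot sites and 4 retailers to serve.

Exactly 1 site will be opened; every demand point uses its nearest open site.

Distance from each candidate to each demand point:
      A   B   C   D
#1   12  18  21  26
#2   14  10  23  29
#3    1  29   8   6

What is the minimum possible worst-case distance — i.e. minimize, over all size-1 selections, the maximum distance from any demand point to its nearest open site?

Open {#1}.
  Farthest demand point is D at distance 26 (to #1); all others are ≤ 26.
With {#2} the worst case is 29.
With {#3} the worst case is 29.
No size-1 selection achieves below 26.

26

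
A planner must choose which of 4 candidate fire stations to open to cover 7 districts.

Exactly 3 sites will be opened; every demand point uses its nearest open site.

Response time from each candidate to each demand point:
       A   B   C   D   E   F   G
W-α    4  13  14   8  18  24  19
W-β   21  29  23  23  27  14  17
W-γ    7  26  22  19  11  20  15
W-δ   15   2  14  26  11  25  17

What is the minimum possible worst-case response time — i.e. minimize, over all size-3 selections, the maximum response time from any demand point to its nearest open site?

15

Open {W-α, W-β, W-γ}.
  Farthest demand point is G at response time 15 (to W-γ); all others are ≤ 15.
With {W-α, W-β, W-δ} the worst case is 17.
With {W-β, W-γ, W-δ} the worst case is 19.
No size-3 selection achieves below 15.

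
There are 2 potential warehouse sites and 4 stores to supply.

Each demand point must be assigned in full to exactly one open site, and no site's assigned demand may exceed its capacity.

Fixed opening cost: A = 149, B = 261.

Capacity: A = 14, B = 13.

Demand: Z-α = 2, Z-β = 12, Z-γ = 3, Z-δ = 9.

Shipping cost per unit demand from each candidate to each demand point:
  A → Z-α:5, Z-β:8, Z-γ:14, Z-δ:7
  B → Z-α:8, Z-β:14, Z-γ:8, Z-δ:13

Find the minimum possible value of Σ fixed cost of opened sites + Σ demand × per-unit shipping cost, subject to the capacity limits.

657

Open {A, B}; cheapest assignment that respects the capacities:
  A (cap 14, load 14): Z-α, Z-β — cost 2×5 + 12×8 = 106
  B (cap 13, load 12): Z-γ, Z-δ — cost 3×8 + 9×13 = 141
  Shipping 247, fixed 410 → total 657.
  Any other capacity-feasible assignment to {A, B} ships for at least 247.
Total demand is 26 and no other set of sites has combined capacity ≥ 26, so {A, B} is the only feasible choice of open sites. Minimum: 657.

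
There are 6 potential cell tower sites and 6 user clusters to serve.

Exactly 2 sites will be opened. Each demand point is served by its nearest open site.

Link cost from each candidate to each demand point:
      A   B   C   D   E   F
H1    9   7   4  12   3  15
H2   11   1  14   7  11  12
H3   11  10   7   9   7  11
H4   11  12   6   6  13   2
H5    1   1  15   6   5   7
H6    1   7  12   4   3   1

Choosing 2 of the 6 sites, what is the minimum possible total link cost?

Open {H1, H6}.
  A→H6 1, B→H1 7, C→H1 4, D→H6 4, E→H1 3, F→H6 1  ⇒ total 20.
Compare {H4, H5}: total 21.
Compare {H1, H5}: total 22.
No size-2 selection does better; minimum is 20.

20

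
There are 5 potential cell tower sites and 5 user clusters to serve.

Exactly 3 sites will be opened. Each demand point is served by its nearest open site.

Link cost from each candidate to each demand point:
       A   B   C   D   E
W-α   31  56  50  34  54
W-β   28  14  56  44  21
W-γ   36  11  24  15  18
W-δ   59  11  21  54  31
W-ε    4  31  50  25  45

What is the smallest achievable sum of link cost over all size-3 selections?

69

Open {W-γ, W-δ, W-ε}.
  A→W-ε 4, B→W-γ 11, C→W-δ 21, D→W-γ 15, E→W-γ 18  ⇒ total 69.
Compare {W-α, W-γ, W-ε}: total 72.
Compare {W-β, W-γ, W-ε}: total 72.
No size-3 selection does better; minimum is 69.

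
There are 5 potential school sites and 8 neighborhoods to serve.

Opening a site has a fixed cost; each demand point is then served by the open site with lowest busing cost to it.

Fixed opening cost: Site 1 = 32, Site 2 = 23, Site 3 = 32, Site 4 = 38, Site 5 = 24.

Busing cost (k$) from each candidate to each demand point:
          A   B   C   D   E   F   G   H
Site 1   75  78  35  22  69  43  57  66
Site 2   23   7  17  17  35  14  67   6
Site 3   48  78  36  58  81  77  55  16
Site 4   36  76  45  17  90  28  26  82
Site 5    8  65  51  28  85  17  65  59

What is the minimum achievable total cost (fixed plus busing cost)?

Open {Site 2, Site 4}: assign each demand point to its cheapest open site.
  A→Site 2 23, B→Site 2 7, C→Site 2 17, D→Site 2 17, E→Site 2 35, F→Site 2 14, G→Site 4 26, H→Site 2 6
  busing cost 145, fixed 61 → total 206.
Compare {Site 2}: busing cost 186 + fixed 23 = 209.
Compare {Site 2, Site 4, Site 5}: busing cost 130 + fixed 85 = 215.
Compare {Site 2, Site 5}: busing cost 169 + fixed 47 = 216.
All other subsets cost ≥ 209. Minimum total cost: 206.

206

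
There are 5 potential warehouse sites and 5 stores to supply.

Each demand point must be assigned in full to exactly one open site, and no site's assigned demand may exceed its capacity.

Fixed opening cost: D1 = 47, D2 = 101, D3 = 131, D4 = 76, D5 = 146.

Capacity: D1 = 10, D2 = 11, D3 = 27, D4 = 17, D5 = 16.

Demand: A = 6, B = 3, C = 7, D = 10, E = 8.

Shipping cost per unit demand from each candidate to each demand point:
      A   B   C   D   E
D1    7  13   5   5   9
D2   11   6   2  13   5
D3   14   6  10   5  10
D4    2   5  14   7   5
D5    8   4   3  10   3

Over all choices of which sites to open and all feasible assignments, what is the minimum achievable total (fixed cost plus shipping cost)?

Open {D1, D2, D4}; cheapest assignment that respects the capacities:
  D1 (cap 10, load 10): D — cost 10×5 = 50
  D2 (cap 11, load 7): C — cost 7×2 = 14
  D4 (cap 17, load 17): A, B, E — cost 6×2 + 3×5 + 8×5 = 67
  Shipping 131, fixed 224 → total 355.
  Any other capacity-feasible assignment to {D1, D2, D4} ships for at least 131.
Compare {D1, D4, D5}: its best feasible assignment gives total 391.
Compare {D3, D4}: its best feasible assignment gives total 394.
Every other set of open sites that can feasibly serve all demand totals ≥ 391 even under its best assignment. Minimum: 355.

355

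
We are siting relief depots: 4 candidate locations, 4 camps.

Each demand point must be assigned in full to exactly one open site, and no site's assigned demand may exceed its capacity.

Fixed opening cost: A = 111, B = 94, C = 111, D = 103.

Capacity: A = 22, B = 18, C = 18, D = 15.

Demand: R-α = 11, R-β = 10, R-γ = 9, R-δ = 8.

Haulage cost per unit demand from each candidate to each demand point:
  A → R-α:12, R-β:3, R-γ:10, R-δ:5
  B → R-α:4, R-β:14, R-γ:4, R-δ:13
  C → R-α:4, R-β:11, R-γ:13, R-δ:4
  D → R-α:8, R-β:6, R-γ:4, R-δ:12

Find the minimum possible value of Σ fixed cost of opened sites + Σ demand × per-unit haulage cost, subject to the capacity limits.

458

Open {A, B, D}; cheapest assignment that respects the capacities:
  A (cap 22, load 18): R-β, R-δ — cost 10×3 + 8×5 = 70
  B (cap 18, load 11): R-α — cost 11×4 = 44
  D (cap 15, load 9): R-γ — cost 9×4 = 36
  Shipping 150, fixed 308 → total 458.
  Any other capacity-feasible assignment to {A, B, D} ships for at least 150.
Compare {A, B, C}: its best feasible assignment gives total 466.
Compare {A, C, D}: its best feasible assignment gives total 475.
Every other set of open sites that can feasibly serve all demand totals ≥ 466 even under its best assignment. Minimum: 458.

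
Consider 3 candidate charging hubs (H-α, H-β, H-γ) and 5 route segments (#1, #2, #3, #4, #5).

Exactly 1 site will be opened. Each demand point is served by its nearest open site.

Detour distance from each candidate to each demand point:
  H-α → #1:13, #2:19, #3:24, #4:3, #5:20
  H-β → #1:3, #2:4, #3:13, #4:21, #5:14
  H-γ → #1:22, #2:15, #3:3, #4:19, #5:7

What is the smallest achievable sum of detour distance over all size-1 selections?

55

Open {H-β}.
  #1→H-β 3, #2→H-β 4, #3→H-β 13, #4→H-β 21, #5→H-β 14  ⇒ total 55.
Compare {H-γ}: total 66.
Compare {H-α}: total 79.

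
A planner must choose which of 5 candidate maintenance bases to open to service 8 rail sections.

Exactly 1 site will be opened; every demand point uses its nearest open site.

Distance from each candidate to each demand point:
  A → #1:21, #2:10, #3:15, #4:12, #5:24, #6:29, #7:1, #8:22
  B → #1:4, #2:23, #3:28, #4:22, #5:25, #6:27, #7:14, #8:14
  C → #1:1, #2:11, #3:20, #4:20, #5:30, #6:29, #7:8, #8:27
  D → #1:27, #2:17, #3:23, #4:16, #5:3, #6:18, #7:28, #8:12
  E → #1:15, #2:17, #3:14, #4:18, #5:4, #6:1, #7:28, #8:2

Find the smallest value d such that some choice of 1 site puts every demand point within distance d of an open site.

28

Open {B}.
  Farthest demand point is #3 at distance 28 (to B); all others are ≤ 28.
With {D} the worst case is 28.
With {E} the worst case is 28.
No size-1 selection achieves below 28.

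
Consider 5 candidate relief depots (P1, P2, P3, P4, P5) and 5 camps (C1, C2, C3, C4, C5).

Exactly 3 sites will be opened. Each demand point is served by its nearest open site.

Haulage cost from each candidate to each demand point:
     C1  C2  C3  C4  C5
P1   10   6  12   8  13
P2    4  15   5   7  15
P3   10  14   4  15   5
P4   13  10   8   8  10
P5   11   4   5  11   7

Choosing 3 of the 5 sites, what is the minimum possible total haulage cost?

24

Open {P2, P3, P5}.
  C1→P2 4, C2→P5 4, C3→P3 4, C4→P2 7, C5→P3 5  ⇒ total 24.
Compare {P1, P2, P3}: total 26.
Compare {P1, P2, P5}: total 27.
No size-3 selection does better; minimum is 24.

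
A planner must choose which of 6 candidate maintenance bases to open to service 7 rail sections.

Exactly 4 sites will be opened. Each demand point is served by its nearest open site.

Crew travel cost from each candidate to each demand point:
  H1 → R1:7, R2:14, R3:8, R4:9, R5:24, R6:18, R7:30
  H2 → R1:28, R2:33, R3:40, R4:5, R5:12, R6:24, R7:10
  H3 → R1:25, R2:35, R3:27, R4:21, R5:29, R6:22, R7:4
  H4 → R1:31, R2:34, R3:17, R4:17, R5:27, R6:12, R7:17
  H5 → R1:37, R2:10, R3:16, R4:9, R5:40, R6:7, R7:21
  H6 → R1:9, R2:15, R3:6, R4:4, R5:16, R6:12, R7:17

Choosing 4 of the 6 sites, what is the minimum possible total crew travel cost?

52

Open {H2, H3, H5, H6}.
  R1→H6 9, R2→H5 10, R3→H6 6, R4→H6 4, R5→H2 12, R6→H5 7, R7→H3 4  ⇒ total 52.
Compare {H1, H2, H3, H5}: total 53.
Compare {H1, H3, H5, H6}: total 54.
No size-4 selection does better; minimum is 52.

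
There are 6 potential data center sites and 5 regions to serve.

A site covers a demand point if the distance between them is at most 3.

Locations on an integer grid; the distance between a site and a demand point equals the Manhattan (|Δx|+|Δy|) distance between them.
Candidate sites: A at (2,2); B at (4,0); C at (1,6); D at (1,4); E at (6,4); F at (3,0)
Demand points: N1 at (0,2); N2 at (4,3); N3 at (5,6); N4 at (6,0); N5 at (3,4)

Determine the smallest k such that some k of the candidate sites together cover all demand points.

Coverage sets (demand points within 3 of each site):
  A: {N1, N2, N5}
  B: {N2, N4}
  C: {}
  D: {N1, N5}
  E: {N2, N3, N5}
  F: {N4}
No 2 sites suffice: every size-2 union leaves at least one demand point uncovered.
But {A, B, E} covers everything, so the minimum is 3.

3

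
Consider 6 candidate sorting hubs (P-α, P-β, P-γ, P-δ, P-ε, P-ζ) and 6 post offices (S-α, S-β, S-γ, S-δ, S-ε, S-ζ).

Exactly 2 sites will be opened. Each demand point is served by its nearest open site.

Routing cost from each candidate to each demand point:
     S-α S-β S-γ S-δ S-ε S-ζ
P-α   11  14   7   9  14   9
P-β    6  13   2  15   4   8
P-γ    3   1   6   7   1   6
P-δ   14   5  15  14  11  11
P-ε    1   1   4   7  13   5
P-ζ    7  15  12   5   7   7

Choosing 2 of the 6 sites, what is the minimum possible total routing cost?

19

Open {P-γ, P-ε}.
  S-α→P-ε 1, S-β→P-γ 1, S-γ→P-ε 4, S-δ→P-γ 7, S-ε→P-γ 1, S-ζ→P-ε 5  ⇒ total 19.
Compare {P-β, P-γ}: total 20.
Compare {P-β, P-ε}: total 20.
No size-2 selection does better; minimum is 19.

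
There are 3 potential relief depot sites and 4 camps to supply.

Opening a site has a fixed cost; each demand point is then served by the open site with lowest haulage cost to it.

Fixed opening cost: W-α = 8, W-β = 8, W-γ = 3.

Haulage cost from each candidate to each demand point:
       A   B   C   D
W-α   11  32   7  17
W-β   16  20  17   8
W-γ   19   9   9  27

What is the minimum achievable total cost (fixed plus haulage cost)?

Open {W-β, W-γ}: assign each demand point to its cheapest open site.
  A→W-β 16, B→W-γ 9, C→W-γ 9, D→W-β 8
  haulage cost 42, fixed 11 → total 53.
Compare {W-α, W-β, W-γ}: haulage cost 35 + fixed 19 = 54.
Compare {W-α, W-γ}: haulage cost 44 + fixed 11 = 55.
Compare {W-α, W-β}: haulage cost 46 + fixed 16 = 62.
All other subsets cost ≥ 54. Minimum total cost: 53.

53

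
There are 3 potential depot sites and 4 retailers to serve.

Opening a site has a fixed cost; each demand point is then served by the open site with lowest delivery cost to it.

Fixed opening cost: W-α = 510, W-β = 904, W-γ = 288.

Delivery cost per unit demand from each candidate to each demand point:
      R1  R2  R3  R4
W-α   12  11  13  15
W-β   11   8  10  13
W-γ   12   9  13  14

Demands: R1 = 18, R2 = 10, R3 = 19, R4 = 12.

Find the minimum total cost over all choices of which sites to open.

1009

Open {W-γ}: assign each demand point to its cheapest open site.
  R1→W-γ 18×12=216, R2→W-γ 10×9=90, R3→W-γ 19×13=247, R4→W-γ 12×14=168
  delivery cost 721, fixed 288 → total 1009.
Compare {W-α}: delivery cost 753 + fixed 510 = 1263.
Compare {W-α, W-γ}: delivery cost 721 + fixed 798 = 1519.
Compare {W-β}: delivery cost 624 + fixed 904 = 1528.
All other subsets cost ≥ 1263. Minimum total cost: 1009.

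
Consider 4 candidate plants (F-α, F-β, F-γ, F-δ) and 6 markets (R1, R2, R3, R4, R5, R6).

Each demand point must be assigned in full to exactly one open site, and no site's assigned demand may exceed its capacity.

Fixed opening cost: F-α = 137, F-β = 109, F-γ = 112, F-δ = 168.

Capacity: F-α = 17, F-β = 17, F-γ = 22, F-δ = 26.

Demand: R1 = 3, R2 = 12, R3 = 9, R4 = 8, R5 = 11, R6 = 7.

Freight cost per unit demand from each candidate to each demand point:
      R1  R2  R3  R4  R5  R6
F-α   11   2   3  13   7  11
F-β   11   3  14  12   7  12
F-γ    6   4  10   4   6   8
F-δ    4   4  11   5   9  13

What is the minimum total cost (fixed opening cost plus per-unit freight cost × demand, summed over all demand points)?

Open {F-α, F-β, F-γ}; cheapest assignment that respects the capacities:
  F-α (cap 17, load 16): R3, R6 — cost 9×3 + 7×11 = 104
  F-β (cap 17, load 12): R2 — cost 12×3 = 36
  F-γ (cap 22, load 22): R1, R4, R5 — cost 3×6 + 8×4 + 11×6 = 116
  Shipping 256, fixed 358 → total 614.
  Any other capacity-feasible assignment to {F-α, F-β, F-γ} ships for at least 256.
Compare {F-α, F-γ, F-δ}: its best feasible assignment gives total 666.
Compare {F-α, F-β, F-δ}: its best feasible assignment gives total 695.
Every other set of open sites that can feasibly serve all demand totals ≥ 666 even under its best assignment. Minimum: 614.

614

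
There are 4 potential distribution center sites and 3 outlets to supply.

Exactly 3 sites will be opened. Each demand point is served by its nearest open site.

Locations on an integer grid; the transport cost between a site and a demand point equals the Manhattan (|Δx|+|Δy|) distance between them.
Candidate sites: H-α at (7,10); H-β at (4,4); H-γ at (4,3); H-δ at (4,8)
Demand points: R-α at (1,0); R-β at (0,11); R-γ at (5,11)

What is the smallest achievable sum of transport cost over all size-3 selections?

Open {H-α, H-γ, H-δ}.
  R-α→H-γ 6, R-β→H-δ 7, R-γ→H-α 3  ⇒ total 16.
Compare {H-α, H-β, H-γ}: total 17.
Compare {H-α, H-β, H-δ}: total 17.
No size-3 selection does better; minimum is 16.

16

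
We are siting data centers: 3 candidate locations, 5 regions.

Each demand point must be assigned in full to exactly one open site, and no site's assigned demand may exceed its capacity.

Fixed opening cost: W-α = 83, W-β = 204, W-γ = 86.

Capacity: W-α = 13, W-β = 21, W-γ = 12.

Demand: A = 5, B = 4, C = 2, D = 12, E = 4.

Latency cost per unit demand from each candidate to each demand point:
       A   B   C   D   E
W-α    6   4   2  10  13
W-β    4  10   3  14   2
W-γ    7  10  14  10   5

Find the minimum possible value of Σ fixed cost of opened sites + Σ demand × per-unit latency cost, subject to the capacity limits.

481

Open {W-α, W-β}; cheapest assignment that respects the capacities:
  W-α (cap 13, load 12): D — cost 12×10 = 120
  W-β (cap 21, load 15): A, B, C, E — cost 5×4 + 4×10 + 2×3 + 4×2 = 74
  Shipping 194, fixed 287 → total 481.
  Any other capacity-feasible assignment to {W-α, W-β} ships for at least 194.
Compare {W-β, W-γ}: its best feasible assignment gives total 484.
Compare {W-α, W-β, W-γ}: its best feasible assignment gives total 541.
Every other set of open sites that can feasibly serve all demand totals ≥ 484 even under its best assignment. Minimum: 481.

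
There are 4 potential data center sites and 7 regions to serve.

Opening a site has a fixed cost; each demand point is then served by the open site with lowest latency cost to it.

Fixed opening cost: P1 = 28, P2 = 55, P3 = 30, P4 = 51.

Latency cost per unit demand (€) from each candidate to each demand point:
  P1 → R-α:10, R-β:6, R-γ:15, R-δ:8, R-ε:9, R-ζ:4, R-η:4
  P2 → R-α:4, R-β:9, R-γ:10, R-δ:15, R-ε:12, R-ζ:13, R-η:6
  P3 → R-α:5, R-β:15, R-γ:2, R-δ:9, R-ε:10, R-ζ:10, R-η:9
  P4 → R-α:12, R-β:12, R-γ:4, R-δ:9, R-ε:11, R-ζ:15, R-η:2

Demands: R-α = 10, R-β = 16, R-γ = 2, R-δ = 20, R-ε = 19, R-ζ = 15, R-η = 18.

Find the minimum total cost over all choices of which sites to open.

Open {P1, P3}: assign each demand point to its cheapest open site.
  R-α→P3 10×5=50, R-β→P1 16×6=96, R-γ→P3 2×2=4, R-δ→P1 20×8=160, R-ε→P1 19×9=171, R-ζ→P1 15×4=60, R-η→P1 18×4=72
  latency cost 613, fixed 58 → total 671.
Compare {P1, P3, P4}: latency cost 577 + fixed 109 = 686.
Compare {P1, P2}: latency cost 619 + fixed 83 = 702.
Compare {P1, P2, P4}: latency cost 571 + fixed 134 = 705.
All other subsets cost ≥ 686. Minimum total cost: 671.

671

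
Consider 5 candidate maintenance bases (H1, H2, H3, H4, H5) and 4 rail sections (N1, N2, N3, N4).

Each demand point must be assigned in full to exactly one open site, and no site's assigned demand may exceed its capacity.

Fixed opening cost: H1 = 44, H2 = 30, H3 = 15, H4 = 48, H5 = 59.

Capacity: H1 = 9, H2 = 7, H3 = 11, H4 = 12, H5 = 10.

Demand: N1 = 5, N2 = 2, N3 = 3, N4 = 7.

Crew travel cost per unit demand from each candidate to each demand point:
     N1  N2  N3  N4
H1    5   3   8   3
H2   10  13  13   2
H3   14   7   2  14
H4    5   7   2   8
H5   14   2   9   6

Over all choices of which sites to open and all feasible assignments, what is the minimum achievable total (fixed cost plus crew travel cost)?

Open {H2, H4}; cheapest assignment that respects the capacities:
  H2 (cap 7, load 7): N4 — cost 7×2 = 14
  H4 (cap 12, load 10): N1, N2, N3 — cost 5×5 + 2×7 + 3×2 = 45
  Shipping 59, fixed 78 → total 137.
  Any other capacity-feasible assignment to {H2, H4} ships for at least 59.
Compare {H1, H2, H3}: its best feasible assignment gives total 140.
Compare {H2, H3}: its best feasible assignment gives total 149.
Every other set of open sites that can feasibly serve all demand totals ≥ 140 even under its best assignment. Minimum: 137.

137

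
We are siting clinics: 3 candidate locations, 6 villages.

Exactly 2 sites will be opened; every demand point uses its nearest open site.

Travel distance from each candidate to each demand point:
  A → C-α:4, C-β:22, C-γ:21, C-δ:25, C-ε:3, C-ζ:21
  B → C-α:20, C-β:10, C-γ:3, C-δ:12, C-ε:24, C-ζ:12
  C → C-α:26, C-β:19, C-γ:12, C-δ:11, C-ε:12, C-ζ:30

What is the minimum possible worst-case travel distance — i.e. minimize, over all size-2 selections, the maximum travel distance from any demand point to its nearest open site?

Open {A, B}.
  Farthest demand point is C-δ at travel distance 12 (to B); all others are ≤ 12.
With {B, C} the worst case is 20.
With {A, C} the worst case is 21.
No size-2 selection achieves below 12.

12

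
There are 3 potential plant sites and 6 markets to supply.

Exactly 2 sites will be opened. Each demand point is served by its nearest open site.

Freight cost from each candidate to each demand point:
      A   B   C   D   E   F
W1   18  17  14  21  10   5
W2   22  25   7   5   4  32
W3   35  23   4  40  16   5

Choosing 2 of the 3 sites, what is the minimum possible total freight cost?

56

Open {W1, W2}.
  A→W1 18, B→W1 17, C→W2 7, D→W2 5, E→W2 4, F→W1 5  ⇒ total 56.
Compare {W2, W3}: total 63.
Compare {W1, W3}: total 75.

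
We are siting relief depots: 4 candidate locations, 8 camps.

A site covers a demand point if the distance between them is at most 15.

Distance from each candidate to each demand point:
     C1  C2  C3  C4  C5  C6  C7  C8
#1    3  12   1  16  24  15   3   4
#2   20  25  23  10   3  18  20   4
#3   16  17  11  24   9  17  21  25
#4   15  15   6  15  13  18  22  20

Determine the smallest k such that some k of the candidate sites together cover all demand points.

Coverage sets (demand points within 15 of each site):
  #1: {C1, C2, C3, C6, C7, C8}
  #2: {C4, C5, C8}
  #3: {C3, C5}
  #4: {C1, C2, C3, C4, C5}
No single site covers all 8 demand points.
But {#1, #2} covers everything, so the minimum is 2.

2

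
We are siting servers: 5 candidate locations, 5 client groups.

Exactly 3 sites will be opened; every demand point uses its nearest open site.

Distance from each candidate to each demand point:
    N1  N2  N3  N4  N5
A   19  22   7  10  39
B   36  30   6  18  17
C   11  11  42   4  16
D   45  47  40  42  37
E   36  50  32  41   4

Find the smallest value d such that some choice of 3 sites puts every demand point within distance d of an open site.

Open {A, C, E}.
  Farthest demand point is N1 at distance 11 (to C); all others are ≤ 11.
With {B, C, E} the worst case is 11.
With {A, B, C} the worst case is 16.
No size-3 selection achieves below 11.

11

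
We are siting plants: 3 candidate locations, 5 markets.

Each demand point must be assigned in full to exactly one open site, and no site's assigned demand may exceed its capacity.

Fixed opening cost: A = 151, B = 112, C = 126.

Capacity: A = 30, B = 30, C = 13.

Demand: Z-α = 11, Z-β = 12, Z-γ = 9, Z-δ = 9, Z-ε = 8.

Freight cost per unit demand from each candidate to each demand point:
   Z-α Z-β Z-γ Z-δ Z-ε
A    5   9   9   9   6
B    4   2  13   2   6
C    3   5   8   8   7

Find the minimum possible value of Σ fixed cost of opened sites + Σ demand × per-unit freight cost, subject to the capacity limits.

489

Open {A, B}; cheapest assignment that respects the capacities:
  A (cap 30, load 28): Z-α, Z-γ, Z-ε — cost 11×5 + 9×9 + 8×6 = 184
  B (cap 30, load 21): Z-β, Z-δ — cost 12×2 + 9×2 = 42
  Shipping 226, fixed 263 → total 489.
  Any other capacity-feasible assignment to {A, B} ships for at least 226.
Compare {A, B, C}: its best feasible assignment gives total 593.
Every other set of open sites that can feasibly serve all demand totals ≥ 593 even under its best assignment. Minimum: 489.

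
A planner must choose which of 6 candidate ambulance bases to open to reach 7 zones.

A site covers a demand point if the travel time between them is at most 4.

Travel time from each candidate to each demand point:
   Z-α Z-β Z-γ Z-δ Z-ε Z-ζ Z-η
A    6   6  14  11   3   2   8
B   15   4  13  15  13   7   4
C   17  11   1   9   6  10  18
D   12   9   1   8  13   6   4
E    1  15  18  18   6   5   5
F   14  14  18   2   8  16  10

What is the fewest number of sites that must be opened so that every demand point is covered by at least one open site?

Coverage sets (demand points within 4 of each site):
  A: {Z-ε, Z-ζ}
  B: {Z-β, Z-η}
  C: {Z-γ}
  D: {Z-γ, Z-η}
  E: {Z-α}
  F: {Z-δ}
No 4 sites suffice: every size-4 union leaves at least one demand point uncovered.
But {A, B, C, E, F} covers everything, so the minimum is 5.

5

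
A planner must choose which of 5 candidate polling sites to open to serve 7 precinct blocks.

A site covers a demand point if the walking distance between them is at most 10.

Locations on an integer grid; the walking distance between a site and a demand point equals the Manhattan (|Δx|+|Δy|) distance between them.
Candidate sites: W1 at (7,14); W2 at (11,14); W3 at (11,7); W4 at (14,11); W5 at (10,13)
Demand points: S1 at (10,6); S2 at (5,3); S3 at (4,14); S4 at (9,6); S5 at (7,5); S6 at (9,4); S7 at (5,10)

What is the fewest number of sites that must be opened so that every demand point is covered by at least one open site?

2

Coverage sets (demand points within 10 of each site):
  W1: {S3, S4, S5, S7}
  W2: {S1, S3, S4, S7}
  W3: {S1, S2, S4, S5, S6, S7}
  W4: {S1, S4, S7}
  W5: {S1, S3, S4, S6, S7}
No single site covers all 7 demand points.
But {W1, W3} covers everything, so the minimum is 2.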